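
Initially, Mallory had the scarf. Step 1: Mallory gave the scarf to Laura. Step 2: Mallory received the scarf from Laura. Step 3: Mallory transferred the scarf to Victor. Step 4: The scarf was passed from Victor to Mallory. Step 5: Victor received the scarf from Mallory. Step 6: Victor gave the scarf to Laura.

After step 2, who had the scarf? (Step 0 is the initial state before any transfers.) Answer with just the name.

Tracking the scarf holder through step 2:
After step 0 (start): Mallory
After step 1: Laura
After step 2: Mallory

At step 2, the holder is Mallory.

Answer: Mallory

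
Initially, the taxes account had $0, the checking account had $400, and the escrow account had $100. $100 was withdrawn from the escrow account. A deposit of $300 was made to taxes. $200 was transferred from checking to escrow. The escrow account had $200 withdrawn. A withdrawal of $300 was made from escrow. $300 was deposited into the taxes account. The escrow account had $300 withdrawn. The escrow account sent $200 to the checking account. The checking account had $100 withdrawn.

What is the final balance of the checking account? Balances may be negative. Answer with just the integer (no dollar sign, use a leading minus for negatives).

Answer: 300

Derivation:
Tracking account balances step by step:
Start: taxes=0, checking=400, escrow=100
Event 1 (withdraw 100 from escrow): escrow: 100 - 100 = 0. Balances: taxes=0, checking=400, escrow=0
Event 2 (deposit 300 to taxes): taxes: 0 + 300 = 300. Balances: taxes=300, checking=400, escrow=0
Event 3 (transfer 200 checking -> escrow): checking: 400 - 200 = 200, escrow: 0 + 200 = 200. Balances: taxes=300, checking=200, escrow=200
Event 4 (withdraw 200 from escrow): escrow: 200 - 200 = 0. Balances: taxes=300, checking=200, escrow=0
Event 5 (withdraw 300 from escrow): escrow: 0 - 300 = -300. Balances: taxes=300, checking=200, escrow=-300
Event 6 (deposit 300 to taxes): taxes: 300 + 300 = 600. Balances: taxes=600, checking=200, escrow=-300
Event 7 (withdraw 300 from escrow): escrow: -300 - 300 = -600. Balances: taxes=600, checking=200, escrow=-600
Event 8 (transfer 200 escrow -> checking): escrow: -600 - 200 = -800, checking: 200 + 200 = 400. Balances: taxes=600, checking=400, escrow=-800
Event 9 (withdraw 100 from checking): checking: 400 - 100 = 300. Balances: taxes=600, checking=300, escrow=-800

Final balance of checking: 300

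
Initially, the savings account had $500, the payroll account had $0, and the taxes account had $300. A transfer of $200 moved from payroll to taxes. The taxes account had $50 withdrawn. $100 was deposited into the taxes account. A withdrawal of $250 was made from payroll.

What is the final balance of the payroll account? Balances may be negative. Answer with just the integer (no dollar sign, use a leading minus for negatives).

Tracking account balances step by step:
Start: savings=500, payroll=0, taxes=300
Event 1 (transfer 200 payroll -> taxes): payroll: 0 - 200 = -200, taxes: 300 + 200 = 500. Balances: savings=500, payroll=-200, taxes=500
Event 2 (withdraw 50 from taxes): taxes: 500 - 50 = 450. Balances: savings=500, payroll=-200, taxes=450
Event 3 (deposit 100 to taxes): taxes: 450 + 100 = 550. Balances: savings=500, payroll=-200, taxes=550
Event 4 (withdraw 250 from payroll): payroll: -200 - 250 = -450. Balances: savings=500, payroll=-450, taxes=550

Final balance of payroll: -450

Answer: -450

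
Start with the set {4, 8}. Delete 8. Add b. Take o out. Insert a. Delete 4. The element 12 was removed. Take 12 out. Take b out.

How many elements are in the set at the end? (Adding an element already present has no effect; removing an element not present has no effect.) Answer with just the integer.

Tracking the set through each operation:
Start: {4, 8}
Event 1 (remove 8): removed. Set: {4}
Event 2 (add b): added. Set: {4, b}
Event 3 (remove o): not present, no change. Set: {4, b}
Event 4 (add a): added. Set: {4, a, b}
Event 5 (remove 4): removed. Set: {a, b}
Event 6 (remove 12): not present, no change. Set: {a, b}
Event 7 (remove 12): not present, no change. Set: {a, b}
Event 8 (remove b): removed. Set: {a}

Final set: {a} (size 1)

Answer: 1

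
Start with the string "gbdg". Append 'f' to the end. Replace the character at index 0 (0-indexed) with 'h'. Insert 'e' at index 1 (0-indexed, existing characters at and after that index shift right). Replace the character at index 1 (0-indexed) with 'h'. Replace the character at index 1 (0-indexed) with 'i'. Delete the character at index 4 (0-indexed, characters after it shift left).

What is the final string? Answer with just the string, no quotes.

Applying each edit step by step:
Start: "gbdg"
Op 1 (append 'f'): "gbdg" -> "gbdgf"
Op 2 (replace idx 0: 'g' -> 'h'): "gbdgf" -> "hbdgf"
Op 3 (insert 'e' at idx 1): "hbdgf" -> "hebdgf"
Op 4 (replace idx 1: 'e' -> 'h'): "hebdgf" -> "hhbdgf"
Op 5 (replace idx 1: 'h' -> 'i'): "hhbdgf" -> "hibdgf"
Op 6 (delete idx 4 = 'g'): "hibdgf" -> "hibdf"

Answer: hibdf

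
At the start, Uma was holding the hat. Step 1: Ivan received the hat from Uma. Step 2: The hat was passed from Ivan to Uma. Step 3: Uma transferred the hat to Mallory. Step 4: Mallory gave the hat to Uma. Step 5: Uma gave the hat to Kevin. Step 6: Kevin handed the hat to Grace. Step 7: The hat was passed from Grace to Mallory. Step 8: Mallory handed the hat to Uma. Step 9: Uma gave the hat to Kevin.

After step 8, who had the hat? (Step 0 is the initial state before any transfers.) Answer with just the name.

Answer: Uma

Derivation:
Tracking the hat holder through step 8:
After step 0 (start): Uma
After step 1: Ivan
After step 2: Uma
After step 3: Mallory
After step 4: Uma
After step 5: Kevin
After step 6: Grace
After step 7: Mallory
After step 8: Uma

At step 8, the holder is Uma.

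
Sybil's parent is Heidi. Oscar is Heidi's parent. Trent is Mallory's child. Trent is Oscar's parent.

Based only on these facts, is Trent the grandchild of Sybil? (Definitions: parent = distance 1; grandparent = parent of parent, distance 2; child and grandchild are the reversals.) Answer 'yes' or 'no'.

Reconstructing the parent chain from the given facts:
  Mallory -> Trent -> Oscar -> Heidi -> Sybil
(each arrow means 'parent of the next')
Positions in the chain (0 = top):
  position of Mallory: 0
  position of Trent: 1
  position of Oscar: 2
  position of Heidi: 3
  position of Sybil: 4

Trent is at position 1, Sybil is at position 4; signed distance (j - i) = 3.
'grandchild' requires j - i = -2. Actual distance is 3, so the relation does NOT hold.

Answer: no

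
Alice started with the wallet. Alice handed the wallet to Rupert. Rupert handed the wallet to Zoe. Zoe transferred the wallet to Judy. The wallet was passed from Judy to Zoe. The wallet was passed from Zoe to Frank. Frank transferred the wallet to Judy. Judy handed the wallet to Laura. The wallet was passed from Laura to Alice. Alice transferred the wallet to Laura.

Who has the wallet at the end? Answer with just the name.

Answer: Laura

Derivation:
Tracking the wallet through each event:
Start: Alice has the wallet.
After event 1: Rupert has the wallet.
After event 2: Zoe has the wallet.
After event 3: Judy has the wallet.
After event 4: Zoe has the wallet.
After event 5: Frank has the wallet.
After event 6: Judy has the wallet.
After event 7: Laura has the wallet.
After event 8: Alice has the wallet.
After event 9: Laura has the wallet.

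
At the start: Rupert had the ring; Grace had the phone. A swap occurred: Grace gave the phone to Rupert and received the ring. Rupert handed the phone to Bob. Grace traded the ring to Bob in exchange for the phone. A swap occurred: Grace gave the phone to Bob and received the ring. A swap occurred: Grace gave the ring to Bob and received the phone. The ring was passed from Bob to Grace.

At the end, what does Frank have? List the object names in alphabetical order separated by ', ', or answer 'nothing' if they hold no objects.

Answer: nothing

Derivation:
Tracking all object holders:
Start: ring:Rupert, phone:Grace
Event 1 (swap phone<->ring: now phone:Rupert, ring:Grace). State: ring:Grace, phone:Rupert
Event 2 (give phone: Rupert -> Bob). State: ring:Grace, phone:Bob
Event 3 (swap ring<->phone: now ring:Bob, phone:Grace). State: ring:Bob, phone:Grace
Event 4 (swap phone<->ring: now phone:Bob, ring:Grace). State: ring:Grace, phone:Bob
Event 5 (swap ring<->phone: now ring:Bob, phone:Grace). State: ring:Bob, phone:Grace
Event 6 (give ring: Bob -> Grace). State: ring:Grace, phone:Grace

Final state: ring:Grace, phone:Grace
Frank holds: (nothing).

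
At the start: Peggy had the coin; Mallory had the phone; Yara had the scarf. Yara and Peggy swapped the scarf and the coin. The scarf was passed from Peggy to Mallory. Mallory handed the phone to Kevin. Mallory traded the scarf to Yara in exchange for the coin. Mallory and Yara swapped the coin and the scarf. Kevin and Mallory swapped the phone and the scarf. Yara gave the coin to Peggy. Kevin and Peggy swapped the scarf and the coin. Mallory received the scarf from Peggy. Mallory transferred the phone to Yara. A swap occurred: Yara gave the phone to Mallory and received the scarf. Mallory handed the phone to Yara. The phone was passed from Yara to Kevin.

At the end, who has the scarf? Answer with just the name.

Tracking all object holders:
Start: coin:Peggy, phone:Mallory, scarf:Yara
Event 1 (swap scarf<->coin: now scarf:Peggy, coin:Yara). State: coin:Yara, phone:Mallory, scarf:Peggy
Event 2 (give scarf: Peggy -> Mallory). State: coin:Yara, phone:Mallory, scarf:Mallory
Event 3 (give phone: Mallory -> Kevin). State: coin:Yara, phone:Kevin, scarf:Mallory
Event 4 (swap scarf<->coin: now scarf:Yara, coin:Mallory). State: coin:Mallory, phone:Kevin, scarf:Yara
Event 5 (swap coin<->scarf: now coin:Yara, scarf:Mallory). State: coin:Yara, phone:Kevin, scarf:Mallory
Event 6 (swap phone<->scarf: now phone:Mallory, scarf:Kevin). State: coin:Yara, phone:Mallory, scarf:Kevin
Event 7 (give coin: Yara -> Peggy). State: coin:Peggy, phone:Mallory, scarf:Kevin
Event 8 (swap scarf<->coin: now scarf:Peggy, coin:Kevin). State: coin:Kevin, phone:Mallory, scarf:Peggy
Event 9 (give scarf: Peggy -> Mallory). State: coin:Kevin, phone:Mallory, scarf:Mallory
Event 10 (give phone: Mallory -> Yara). State: coin:Kevin, phone:Yara, scarf:Mallory
Event 11 (swap phone<->scarf: now phone:Mallory, scarf:Yara). State: coin:Kevin, phone:Mallory, scarf:Yara
Event 12 (give phone: Mallory -> Yara). State: coin:Kevin, phone:Yara, scarf:Yara
Event 13 (give phone: Yara -> Kevin). State: coin:Kevin, phone:Kevin, scarf:Yara

Final state: coin:Kevin, phone:Kevin, scarf:Yara
The scarf is held by Yara.

Answer: Yara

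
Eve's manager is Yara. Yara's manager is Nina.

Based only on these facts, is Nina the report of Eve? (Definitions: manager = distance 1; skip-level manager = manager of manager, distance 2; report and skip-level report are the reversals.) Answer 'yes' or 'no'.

Answer: no

Derivation:
Reconstructing the manager chain from the given facts:
  Nina -> Yara -> Eve
(each arrow means 'manager of the next')
Positions in the chain (0 = top):
  position of Nina: 0
  position of Yara: 1
  position of Eve: 2

Nina is at position 0, Eve is at position 2; signed distance (j - i) = 2.
'report' requires j - i = -1. Actual distance is 2, so the relation does NOT hold.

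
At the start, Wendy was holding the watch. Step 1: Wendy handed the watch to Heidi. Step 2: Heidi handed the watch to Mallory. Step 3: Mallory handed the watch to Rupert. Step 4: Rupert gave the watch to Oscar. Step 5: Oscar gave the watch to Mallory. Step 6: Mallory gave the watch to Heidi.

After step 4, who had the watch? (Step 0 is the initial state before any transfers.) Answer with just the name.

Tracking the watch holder through step 4:
After step 0 (start): Wendy
After step 1: Heidi
After step 2: Mallory
After step 3: Rupert
After step 4: Oscar

At step 4, the holder is Oscar.

Answer: Oscar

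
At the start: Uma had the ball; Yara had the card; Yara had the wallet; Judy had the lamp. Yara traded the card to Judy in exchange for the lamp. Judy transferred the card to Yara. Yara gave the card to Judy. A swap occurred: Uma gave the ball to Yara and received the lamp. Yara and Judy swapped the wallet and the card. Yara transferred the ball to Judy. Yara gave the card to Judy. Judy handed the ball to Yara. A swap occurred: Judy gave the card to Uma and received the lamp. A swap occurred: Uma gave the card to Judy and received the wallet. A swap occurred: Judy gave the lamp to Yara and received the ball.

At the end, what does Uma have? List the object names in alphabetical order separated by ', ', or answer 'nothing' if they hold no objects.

Answer: wallet

Derivation:
Tracking all object holders:
Start: ball:Uma, card:Yara, wallet:Yara, lamp:Judy
Event 1 (swap card<->lamp: now card:Judy, lamp:Yara). State: ball:Uma, card:Judy, wallet:Yara, lamp:Yara
Event 2 (give card: Judy -> Yara). State: ball:Uma, card:Yara, wallet:Yara, lamp:Yara
Event 3 (give card: Yara -> Judy). State: ball:Uma, card:Judy, wallet:Yara, lamp:Yara
Event 4 (swap ball<->lamp: now ball:Yara, lamp:Uma). State: ball:Yara, card:Judy, wallet:Yara, lamp:Uma
Event 5 (swap wallet<->card: now wallet:Judy, card:Yara). State: ball:Yara, card:Yara, wallet:Judy, lamp:Uma
Event 6 (give ball: Yara -> Judy). State: ball:Judy, card:Yara, wallet:Judy, lamp:Uma
Event 7 (give card: Yara -> Judy). State: ball:Judy, card:Judy, wallet:Judy, lamp:Uma
Event 8 (give ball: Judy -> Yara). State: ball:Yara, card:Judy, wallet:Judy, lamp:Uma
Event 9 (swap card<->lamp: now card:Uma, lamp:Judy). State: ball:Yara, card:Uma, wallet:Judy, lamp:Judy
Event 10 (swap card<->wallet: now card:Judy, wallet:Uma). State: ball:Yara, card:Judy, wallet:Uma, lamp:Judy
Event 11 (swap lamp<->ball: now lamp:Yara, ball:Judy). State: ball:Judy, card:Judy, wallet:Uma, lamp:Yara

Final state: ball:Judy, card:Judy, wallet:Uma, lamp:Yara
Uma holds: wallet.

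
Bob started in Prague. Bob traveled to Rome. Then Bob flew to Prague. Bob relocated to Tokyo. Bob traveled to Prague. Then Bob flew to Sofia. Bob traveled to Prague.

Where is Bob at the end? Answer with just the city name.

Answer: Prague

Derivation:
Tracking Bob's location:
Start: Bob is in Prague.
After move 1: Prague -> Rome. Bob is in Rome.
After move 2: Rome -> Prague. Bob is in Prague.
After move 3: Prague -> Tokyo. Bob is in Tokyo.
After move 4: Tokyo -> Prague. Bob is in Prague.
After move 5: Prague -> Sofia. Bob is in Sofia.
After move 6: Sofia -> Prague. Bob is in Prague.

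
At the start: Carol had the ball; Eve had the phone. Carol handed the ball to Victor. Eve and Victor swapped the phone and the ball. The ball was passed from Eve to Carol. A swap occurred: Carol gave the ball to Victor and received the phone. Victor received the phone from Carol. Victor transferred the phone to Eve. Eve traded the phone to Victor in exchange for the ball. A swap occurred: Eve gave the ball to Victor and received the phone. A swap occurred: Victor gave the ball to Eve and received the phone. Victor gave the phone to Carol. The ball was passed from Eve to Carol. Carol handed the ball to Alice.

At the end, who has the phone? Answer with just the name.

Answer: Carol

Derivation:
Tracking all object holders:
Start: ball:Carol, phone:Eve
Event 1 (give ball: Carol -> Victor). State: ball:Victor, phone:Eve
Event 2 (swap phone<->ball: now phone:Victor, ball:Eve). State: ball:Eve, phone:Victor
Event 3 (give ball: Eve -> Carol). State: ball:Carol, phone:Victor
Event 4 (swap ball<->phone: now ball:Victor, phone:Carol). State: ball:Victor, phone:Carol
Event 5 (give phone: Carol -> Victor). State: ball:Victor, phone:Victor
Event 6 (give phone: Victor -> Eve). State: ball:Victor, phone:Eve
Event 7 (swap phone<->ball: now phone:Victor, ball:Eve). State: ball:Eve, phone:Victor
Event 8 (swap ball<->phone: now ball:Victor, phone:Eve). State: ball:Victor, phone:Eve
Event 9 (swap ball<->phone: now ball:Eve, phone:Victor). State: ball:Eve, phone:Victor
Event 10 (give phone: Victor -> Carol). State: ball:Eve, phone:Carol
Event 11 (give ball: Eve -> Carol). State: ball:Carol, phone:Carol
Event 12 (give ball: Carol -> Alice). State: ball:Alice, phone:Carol

Final state: ball:Alice, phone:Carol
The phone is held by Carol.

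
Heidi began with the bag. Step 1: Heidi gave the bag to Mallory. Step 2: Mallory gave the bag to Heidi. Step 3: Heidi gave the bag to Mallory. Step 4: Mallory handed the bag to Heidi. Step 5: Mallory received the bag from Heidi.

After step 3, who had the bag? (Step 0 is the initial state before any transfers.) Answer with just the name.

Tracking the bag holder through step 3:
After step 0 (start): Heidi
After step 1: Mallory
After step 2: Heidi
After step 3: Mallory

At step 3, the holder is Mallory.

Answer: Mallory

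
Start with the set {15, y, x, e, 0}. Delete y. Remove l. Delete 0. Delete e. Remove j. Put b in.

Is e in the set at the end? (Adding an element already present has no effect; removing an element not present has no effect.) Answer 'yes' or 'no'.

Tracking the set through each operation:
Start: {0, 15, e, x, y}
Event 1 (remove y): removed. Set: {0, 15, e, x}
Event 2 (remove l): not present, no change. Set: {0, 15, e, x}
Event 3 (remove 0): removed. Set: {15, e, x}
Event 4 (remove e): removed. Set: {15, x}
Event 5 (remove j): not present, no change. Set: {15, x}
Event 6 (add b): added. Set: {15, b, x}

Final set: {15, b, x} (size 3)
e is NOT in the final set.

Answer: no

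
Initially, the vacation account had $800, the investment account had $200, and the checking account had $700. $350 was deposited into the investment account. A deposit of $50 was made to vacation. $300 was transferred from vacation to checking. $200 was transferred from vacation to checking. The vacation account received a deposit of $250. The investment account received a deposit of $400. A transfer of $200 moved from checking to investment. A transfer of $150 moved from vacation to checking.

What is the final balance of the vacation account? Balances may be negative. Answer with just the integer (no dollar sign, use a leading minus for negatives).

Answer: 450

Derivation:
Tracking account balances step by step:
Start: vacation=800, investment=200, checking=700
Event 1 (deposit 350 to investment): investment: 200 + 350 = 550. Balances: vacation=800, investment=550, checking=700
Event 2 (deposit 50 to vacation): vacation: 800 + 50 = 850. Balances: vacation=850, investment=550, checking=700
Event 3 (transfer 300 vacation -> checking): vacation: 850 - 300 = 550, checking: 700 + 300 = 1000. Balances: vacation=550, investment=550, checking=1000
Event 4 (transfer 200 vacation -> checking): vacation: 550 - 200 = 350, checking: 1000 + 200 = 1200. Balances: vacation=350, investment=550, checking=1200
Event 5 (deposit 250 to vacation): vacation: 350 + 250 = 600. Balances: vacation=600, investment=550, checking=1200
Event 6 (deposit 400 to investment): investment: 550 + 400 = 950. Balances: vacation=600, investment=950, checking=1200
Event 7 (transfer 200 checking -> investment): checking: 1200 - 200 = 1000, investment: 950 + 200 = 1150. Balances: vacation=600, investment=1150, checking=1000
Event 8 (transfer 150 vacation -> checking): vacation: 600 - 150 = 450, checking: 1000 + 150 = 1150. Balances: vacation=450, investment=1150, checking=1150

Final balance of vacation: 450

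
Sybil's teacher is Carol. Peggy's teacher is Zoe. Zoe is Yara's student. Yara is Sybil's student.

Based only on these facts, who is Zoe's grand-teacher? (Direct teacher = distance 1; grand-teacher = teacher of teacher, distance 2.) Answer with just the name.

Reconstructing the teacher chain from the given facts:
  Carol -> Sybil -> Yara -> Zoe -> Peggy
(each arrow means 'teacher of the next')
Positions in the chain (0 = top):
  position of Carol: 0
  position of Sybil: 1
  position of Yara: 2
  position of Zoe: 3
  position of Peggy: 4

Zoe is at position 3; the grand-teacher is 2 steps up the chain, i.e. position 1: Sybil.

Answer: Sybil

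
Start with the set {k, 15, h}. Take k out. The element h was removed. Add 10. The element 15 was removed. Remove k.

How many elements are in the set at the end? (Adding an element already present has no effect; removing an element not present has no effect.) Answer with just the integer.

Answer: 1

Derivation:
Tracking the set through each operation:
Start: {15, h, k}
Event 1 (remove k): removed. Set: {15, h}
Event 2 (remove h): removed. Set: {15}
Event 3 (add 10): added. Set: {10, 15}
Event 4 (remove 15): removed. Set: {10}
Event 5 (remove k): not present, no change. Set: {10}

Final set: {10} (size 1)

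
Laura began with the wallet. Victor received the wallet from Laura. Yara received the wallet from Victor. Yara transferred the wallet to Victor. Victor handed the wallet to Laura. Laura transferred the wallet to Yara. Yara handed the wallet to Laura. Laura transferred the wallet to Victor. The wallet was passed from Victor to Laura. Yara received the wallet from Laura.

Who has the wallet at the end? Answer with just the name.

Answer: Yara

Derivation:
Tracking the wallet through each event:
Start: Laura has the wallet.
After event 1: Victor has the wallet.
After event 2: Yara has the wallet.
After event 3: Victor has the wallet.
After event 4: Laura has the wallet.
After event 5: Yara has the wallet.
After event 6: Laura has the wallet.
After event 7: Victor has the wallet.
After event 8: Laura has the wallet.
After event 9: Yara has the wallet.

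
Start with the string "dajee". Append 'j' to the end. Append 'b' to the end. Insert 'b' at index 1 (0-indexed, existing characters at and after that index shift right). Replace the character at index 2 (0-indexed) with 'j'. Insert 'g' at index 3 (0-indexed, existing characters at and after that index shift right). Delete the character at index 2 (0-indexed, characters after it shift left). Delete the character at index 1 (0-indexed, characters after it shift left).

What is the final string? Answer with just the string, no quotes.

Answer: dgjeejb

Derivation:
Applying each edit step by step:
Start: "dajee"
Op 1 (append 'j'): "dajee" -> "dajeej"
Op 2 (append 'b'): "dajeej" -> "dajeejb"
Op 3 (insert 'b' at idx 1): "dajeejb" -> "dbajeejb"
Op 4 (replace idx 2: 'a' -> 'j'): "dbajeejb" -> "dbjjeejb"
Op 5 (insert 'g' at idx 3): "dbjjeejb" -> "dbjgjeejb"
Op 6 (delete idx 2 = 'j'): "dbjgjeejb" -> "dbgjeejb"
Op 7 (delete idx 1 = 'b'): "dbgjeejb" -> "dgjeejb"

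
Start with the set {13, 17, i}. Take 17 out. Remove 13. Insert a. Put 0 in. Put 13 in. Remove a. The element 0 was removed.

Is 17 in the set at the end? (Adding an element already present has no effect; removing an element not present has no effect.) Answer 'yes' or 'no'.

Tracking the set through each operation:
Start: {13, 17, i}
Event 1 (remove 17): removed. Set: {13, i}
Event 2 (remove 13): removed. Set: {i}
Event 3 (add a): added. Set: {a, i}
Event 4 (add 0): added. Set: {0, a, i}
Event 5 (add 13): added. Set: {0, 13, a, i}
Event 6 (remove a): removed. Set: {0, 13, i}
Event 7 (remove 0): removed. Set: {13, i}

Final set: {13, i} (size 2)
17 is NOT in the final set.

Answer: no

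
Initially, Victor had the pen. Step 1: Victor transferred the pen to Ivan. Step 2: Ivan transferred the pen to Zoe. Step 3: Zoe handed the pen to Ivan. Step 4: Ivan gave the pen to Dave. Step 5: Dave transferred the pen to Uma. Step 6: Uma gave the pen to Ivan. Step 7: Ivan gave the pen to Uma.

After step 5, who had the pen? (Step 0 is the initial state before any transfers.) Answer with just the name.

Answer: Uma

Derivation:
Tracking the pen holder through step 5:
After step 0 (start): Victor
After step 1: Ivan
After step 2: Zoe
After step 3: Ivan
After step 4: Dave
After step 5: Uma

At step 5, the holder is Uma.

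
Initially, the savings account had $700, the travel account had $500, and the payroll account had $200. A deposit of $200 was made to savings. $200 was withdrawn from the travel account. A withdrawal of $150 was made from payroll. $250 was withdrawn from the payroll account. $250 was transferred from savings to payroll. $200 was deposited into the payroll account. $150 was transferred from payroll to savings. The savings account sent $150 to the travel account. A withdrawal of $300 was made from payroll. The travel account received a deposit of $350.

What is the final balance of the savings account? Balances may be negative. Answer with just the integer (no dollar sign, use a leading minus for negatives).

Tracking account balances step by step:
Start: savings=700, travel=500, payroll=200
Event 1 (deposit 200 to savings): savings: 700 + 200 = 900. Balances: savings=900, travel=500, payroll=200
Event 2 (withdraw 200 from travel): travel: 500 - 200 = 300. Balances: savings=900, travel=300, payroll=200
Event 3 (withdraw 150 from payroll): payroll: 200 - 150 = 50. Balances: savings=900, travel=300, payroll=50
Event 4 (withdraw 250 from payroll): payroll: 50 - 250 = -200. Balances: savings=900, travel=300, payroll=-200
Event 5 (transfer 250 savings -> payroll): savings: 900 - 250 = 650, payroll: -200 + 250 = 50. Balances: savings=650, travel=300, payroll=50
Event 6 (deposit 200 to payroll): payroll: 50 + 200 = 250. Balances: savings=650, travel=300, payroll=250
Event 7 (transfer 150 payroll -> savings): payroll: 250 - 150 = 100, savings: 650 + 150 = 800. Balances: savings=800, travel=300, payroll=100
Event 8 (transfer 150 savings -> travel): savings: 800 - 150 = 650, travel: 300 + 150 = 450. Balances: savings=650, travel=450, payroll=100
Event 9 (withdraw 300 from payroll): payroll: 100 - 300 = -200. Balances: savings=650, travel=450, payroll=-200
Event 10 (deposit 350 to travel): travel: 450 + 350 = 800. Balances: savings=650, travel=800, payroll=-200

Final balance of savings: 650

Answer: 650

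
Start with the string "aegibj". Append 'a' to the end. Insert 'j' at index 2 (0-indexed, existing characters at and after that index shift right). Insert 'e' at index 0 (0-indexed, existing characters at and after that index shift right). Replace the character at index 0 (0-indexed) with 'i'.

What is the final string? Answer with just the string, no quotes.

Applying each edit step by step:
Start: "aegibj"
Op 1 (append 'a'): "aegibj" -> "aegibja"
Op 2 (insert 'j' at idx 2): "aegibja" -> "aejgibja"
Op 3 (insert 'e' at idx 0): "aejgibja" -> "eaejgibja"
Op 4 (replace idx 0: 'e' -> 'i'): "eaejgibja" -> "iaejgibja"

Answer: iaejgibja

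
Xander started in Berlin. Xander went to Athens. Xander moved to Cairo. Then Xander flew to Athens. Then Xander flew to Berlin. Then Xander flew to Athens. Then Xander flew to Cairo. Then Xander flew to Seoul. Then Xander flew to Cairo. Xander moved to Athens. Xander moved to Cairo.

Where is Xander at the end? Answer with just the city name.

Tracking Xander's location:
Start: Xander is in Berlin.
After move 1: Berlin -> Athens. Xander is in Athens.
After move 2: Athens -> Cairo. Xander is in Cairo.
After move 3: Cairo -> Athens. Xander is in Athens.
After move 4: Athens -> Berlin. Xander is in Berlin.
After move 5: Berlin -> Athens. Xander is in Athens.
After move 6: Athens -> Cairo. Xander is in Cairo.
After move 7: Cairo -> Seoul. Xander is in Seoul.
After move 8: Seoul -> Cairo. Xander is in Cairo.
After move 9: Cairo -> Athens. Xander is in Athens.
After move 10: Athens -> Cairo. Xander is in Cairo.

Answer: Cairo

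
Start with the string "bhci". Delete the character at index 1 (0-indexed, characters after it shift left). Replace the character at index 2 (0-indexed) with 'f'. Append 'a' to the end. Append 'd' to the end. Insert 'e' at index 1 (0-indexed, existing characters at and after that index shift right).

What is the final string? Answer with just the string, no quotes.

Answer: becfad

Derivation:
Applying each edit step by step:
Start: "bhci"
Op 1 (delete idx 1 = 'h'): "bhci" -> "bci"
Op 2 (replace idx 2: 'i' -> 'f'): "bci" -> "bcf"
Op 3 (append 'a'): "bcf" -> "bcfa"
Op 4 (append 'd'): "bcfa" -> "bcfad"
Op 5 (insert 'e' at idx 1): "bcfad" -> "becfad"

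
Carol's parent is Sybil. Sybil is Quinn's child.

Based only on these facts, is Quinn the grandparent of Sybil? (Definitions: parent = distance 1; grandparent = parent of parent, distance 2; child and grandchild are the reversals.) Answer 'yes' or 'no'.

Reconstructing the parent chain from the given facts:
  Quinn -> Sybil -> Carol
(each arrow means 'parent of the next')
Positions in the chain (0 = top):
  position of Quinn: 0
  position of Sybil: 1
  position of Carol: 2

Quinn is at position 0, Sybil is at position 1; signed distance (j - i) = 1.
'grandparent' requires j - i = 2. Actual distance is 1, so the relation does NOT hold.

Answer: no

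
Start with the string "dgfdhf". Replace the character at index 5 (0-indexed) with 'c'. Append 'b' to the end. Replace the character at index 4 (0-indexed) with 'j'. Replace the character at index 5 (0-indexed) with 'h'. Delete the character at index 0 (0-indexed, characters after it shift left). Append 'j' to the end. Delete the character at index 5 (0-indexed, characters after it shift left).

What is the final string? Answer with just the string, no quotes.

Applying each edit step by step:
Start: "dgfdhf"
Op 1 (replace idx 5: 'f' -> 'c'): "dgfdhf" -> "dgfdhc"
Op 2 (append 'b'): "dgfdhc" -> "dgfdhcb"
Op 3 (replace idx 4: 'h' -> 'j'): "dgfdhcb" -> "dgfdjcb"
Op 4 (replace idx 5: 'c' -> 'h'): "dgfdjcb" -> "dgfdjhb"
Op 5 (delete idx 0 = 'd'): "dgfdjhb" -> "gfdjhb"
Op 6 (append 'j'): "gfdjhb" -> "gfdjhbj"
Op 7 (delete idx 5 = 'b'): "gfdjhbj" -> "gfdjhj"

Answer: gfdjhj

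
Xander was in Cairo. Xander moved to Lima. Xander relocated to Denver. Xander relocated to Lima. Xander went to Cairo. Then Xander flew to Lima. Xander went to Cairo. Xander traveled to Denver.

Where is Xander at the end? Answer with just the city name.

Answer: Denver

Derivation:
Tracking Xander's location:
Start: Xander is in Cairo.
After move 1: Cairo -> Lima. Xander is in Lima.
After move 2: Lima -> Denver. Xander is in Denver.
After move 3: Denver -> Lima. Xander is in Lima.
After move 4: Lima -> Cairo. Xander is in Cairo.
After move 5: Cairo -> Lima. Xander is in Lima.
After move 6: Lima -> Cairo. Xander is in Cairo.
After move 7: Cairo -> Denver. Xander is in Denver.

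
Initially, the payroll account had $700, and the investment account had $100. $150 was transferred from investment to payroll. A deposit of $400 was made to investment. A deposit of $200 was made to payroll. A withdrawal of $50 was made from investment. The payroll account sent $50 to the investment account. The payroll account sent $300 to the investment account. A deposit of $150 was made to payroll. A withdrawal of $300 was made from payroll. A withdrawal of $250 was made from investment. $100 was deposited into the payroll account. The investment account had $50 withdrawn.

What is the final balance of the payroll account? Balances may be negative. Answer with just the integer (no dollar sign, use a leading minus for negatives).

Tracking account balances step by step:
Start: payroll=700, investment=100
Event 1 (transfer 150 investment -> payroll): investment: 100 - 150 = -50, payroll: 700 + 150 = 850. Balances: payroll=850, investment=-50
Event 2 (deposit 400 to investment): investment: -50 + 400 = 350. Balances: payroll=850, investment=350
Event 3 (deposit 200 to payroll): payroll: 850 + 200 = 1050. Balances: payroll=1050, investment=350
Event 4 (withdraw 50 from investment): investment: 350 - 50 = 300. Balances: payroll=1050, investment=300
Event 5 (transfer 50 payroll -> investment): payroll: 1050 - 50 = 1000, investment: 300 + 50 = 350. Balances: payroll=1000, investment=350
Event 6 (transfer 300 payroll -> investment): payroll: 1000 - 300 = 700, investment: 350 + 300 = 650. Balances: payroll=700, investment=650
Event 7 (deposit 150 to payroll): payroll: 700 + 150 = 850. Balances: payroll=850, investment=650
Event 8 (withdraw 300 from payroll): payroll: 850 - 300 = 550. Balances: payroll=550, investment=650
Event 9 (withdraw 250 from investment): investment: 650 - 250 = 400. Balances: payroll=550, investment=400
Event 10 (deposit 100 to payroll): payroll: 550 + 100 = 650. Balances: payroll=650, investment=400
Event 11 (withdraw 50 from investment): investment: 400 - 50 = 350. Balances: payroll=650, investment=350

Final balance of payroll: 650

Answer: 650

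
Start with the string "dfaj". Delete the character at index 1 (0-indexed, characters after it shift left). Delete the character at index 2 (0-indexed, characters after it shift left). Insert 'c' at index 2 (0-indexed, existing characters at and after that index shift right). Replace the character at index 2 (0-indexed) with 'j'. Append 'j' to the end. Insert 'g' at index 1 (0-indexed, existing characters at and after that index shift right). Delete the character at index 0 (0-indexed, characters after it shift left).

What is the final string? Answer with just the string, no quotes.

Answer: gajj

Derivation:
Applying each edit step by step:
Start: "dfaj"
Op 1 (delete idx 1 = 'f'): "dfaj" -> "daj"
Op 2 (delete idx 2 = 'j'): "daj" -> "da"
Op 3 (insert 'c' at idx 2): "da" -> "dac"
Op 4 (replace idx 2: 'c' -> 'j'): "dac" -> "daj"
Op 5 (append 'j'): "daj" -> "dajj"
Op 6 (insert 'g' at idx 1): "dajj" -> "dgajj"
Op 7 (delete idx 0 = 'd'): "dgajj" -> "gajj"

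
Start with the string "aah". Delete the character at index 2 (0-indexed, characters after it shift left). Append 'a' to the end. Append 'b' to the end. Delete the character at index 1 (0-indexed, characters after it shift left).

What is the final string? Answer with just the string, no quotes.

Applying each edit step by step:
Start: "aah"
Op 1 (delete idx 2 = 'h'): "aah" -> "aa"
Op 2 (append 'a'): "aa" -> "aaa"
Op 3 (append 'b'): "aaa" -> "aaab"
Op 4 (delete idx 1 = 'a'): "aaab" -> "aab"

Answer: aab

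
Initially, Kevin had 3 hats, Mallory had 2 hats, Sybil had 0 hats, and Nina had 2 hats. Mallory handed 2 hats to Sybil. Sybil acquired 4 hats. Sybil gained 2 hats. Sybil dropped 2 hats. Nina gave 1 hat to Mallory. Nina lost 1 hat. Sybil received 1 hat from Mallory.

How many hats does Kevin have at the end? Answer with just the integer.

Tracking counts step by step:
Start: Kevin=3, Mallory=2, Sybil=0, Nina=2
Event 1 (Mallory -> Sybil, 2): Mallory: 2 -> 0, Sybil: 0 -> 2. State: Kevin=3, Mallory=0, Sybil=2, Nina=2
Event 2 (Sybil +4): Sybil: 2 -> 6. State: Kevin=3, Mallory=0, Sybil=6, Nina=2
Event 3 (Sybil +2): Sybil: 6 -> 8. State: Kevin=3, Mallory=0, Sybil=8, Nina=2
Event 4 (Sybil -2): Sybil: 8 -> 6. State: Kevin=3, Mallory=0, Sybil=6, Nina=2
Event 5 (Nina -> Mallory, 1): Nina: 2 -> 1, Mallory: 0 -> 1. State: Kevin=3, Mallory=1, Sybil=6, Nina=1
Event 6 (Nina -1): Nina: 1 -> 0. State: Kevin=3, Mallory=1, Sybil=6, Nina=0
Event 7 (Mallory -> Sybil, 1): Mallory: 1 -> 0, Sybil: 6 -> 7. State: Kevin=3, Mallory=0, Sybil=7, Nina=0

Kevin's final count: 3

Answer: 3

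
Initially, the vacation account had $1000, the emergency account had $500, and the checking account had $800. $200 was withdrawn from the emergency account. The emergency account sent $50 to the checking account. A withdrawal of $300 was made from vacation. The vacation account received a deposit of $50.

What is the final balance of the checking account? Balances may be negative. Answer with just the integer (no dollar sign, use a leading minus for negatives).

Tracking account balances step by step:
Start: vacation=1000, emergency=500, checking=800
Event 1 (withdraw 200 from emergency): emergency: 500 - 200 = 300. Balances: vacation=1000, emergency=300, checking=800
Event 2 (transfer 50 emergency -> checking): emergency: 300 - 50 = 250, checking: 800 + 50 = 850. Balances: vacation=1000, emergency=250, checking=850
Event 3 (withdraw 300 from vacation): vacation: 1000 - 300 = 700. Balances: vacation=700, emergency=250, checking=850
Event 4 (deposit 50 to vacation): vacation: 700 + 50 = 750. Balances: vacation=750, emergency=250, checking=850

Final balance of checking: 850

Answer: 850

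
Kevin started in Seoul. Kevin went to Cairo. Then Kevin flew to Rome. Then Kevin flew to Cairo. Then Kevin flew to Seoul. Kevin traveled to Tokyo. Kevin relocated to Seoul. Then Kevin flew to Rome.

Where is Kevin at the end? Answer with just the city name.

Tracking Kevin's location:
Start: Kevin is in Seoul.
After move 1: Seoul -> Cairo. Kevin is in Cairo.
After move 2: Cairo -> Rome. Kevin is in Rome.
After move 3: Rome -> Cairo. Kevin is in Cairo.
After move 4: Cairo -> Seoul. Kevin is in Seoul.
After move 5: Seoul -> Tokyo. Kevin is in Tokyo.
After move 6: Tokyo -> Seoul. Kevin is in Seoul.
After move 7: Seoul -> Rome. Kevin is in Rome.

Answer: Rome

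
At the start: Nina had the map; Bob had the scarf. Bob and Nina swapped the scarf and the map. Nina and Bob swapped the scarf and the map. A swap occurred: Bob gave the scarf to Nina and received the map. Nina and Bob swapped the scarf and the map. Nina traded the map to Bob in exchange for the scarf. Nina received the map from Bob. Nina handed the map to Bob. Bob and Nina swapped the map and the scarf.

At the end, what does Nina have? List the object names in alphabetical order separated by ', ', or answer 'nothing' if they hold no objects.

Tracking all object holders:
Start: map:Nina, scarf:Bob
Event 1 (swap scarf<->map: now scarf:Nina, map:Bob). State: map:Bob, scarf:Nina
Event 2 (swap scarf<->map: now scarf:Bob, map:Nina). State: map:Nina, scarf:Bob
Event 3 (swap scarf<->map: now scarf:Nina, map:Bob). State: map:Bob, scarf:Nina
Event 4 (swap scarf<->map: now scarf:Bob, map:Nina). State: map:Nina, scarf:Bob
Event 5 (swap map<->scarf: now map:Bob, scarf:Nina). State: map:Bob, scarf:Nina
Event 6 (give map: Bob -> Nina). State: map:Nina, scarf:Nina
Event 7 (give map: Nina -> Bob). State: map:Bob, scarf:Nina
Event 8 (swap map<->scarf: now map:Nina, scarf:Bob). State: map:Nina, scarf:Bob

Final state: map:Nina, scarf:Bob
Nina holds: map.

Answer: map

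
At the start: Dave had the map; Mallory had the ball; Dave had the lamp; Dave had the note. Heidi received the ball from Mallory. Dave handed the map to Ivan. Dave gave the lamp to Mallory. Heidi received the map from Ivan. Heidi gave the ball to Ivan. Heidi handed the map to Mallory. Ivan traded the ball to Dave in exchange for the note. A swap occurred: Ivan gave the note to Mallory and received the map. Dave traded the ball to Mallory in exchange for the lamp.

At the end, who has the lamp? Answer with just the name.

Tracking all object holders:
Start: map:Dave, ball:Mallory, lamp:Dave, note:Dave
Event 1 (give ball: Mallory -> Heidi). State: map:Dave, ball:Heidi, lamp:Dave, note:Dave
Event 2 (give map: Dave -> Ivan). State: map:Ivan, ball:Heidi, lamp:Dave, note:Dave
Event 3 (give lamp: Dave -> Mallory). State: map:Ivan, ball:Heidi, lamp:Mallory, note:Dave
Event 4 (give map: Ivan -> Heidi). State: map:Heidi, ball:Heidi, lamp:Mallory, note:Dave
Event 5 (give ball: Heidi -> Ivan). State: map:Heidi, ball:Ivan, lamp:Mallory, note:Dave
Event 6 (give map: Heidi -> Mallory). State: map:Mallory, ball:Ivan, lamp:Mallory, note:Dave
Event 7 (swap ball<->note: now ball:Dave, note:Ivan). State: map:Mallory, ball:Dave, lamp:Mallory, note:Ivan
Event 8 (swap note<->map: now note:Mallory, map:Ivan). State: map:Ivan, ball:Dave, lamp:Mallory, note:Mallory
Event 9 (swap ball<->lamp: now ball:Mallory, lamp:Dave). State: map:Ivan, ball:Mallory, lamp:Dave, note:Mallory

Final state: map:Ivan, ball:Mallory, lamp:Dave, note:Mallory
The lamp is held by Dave.

Answer: Dave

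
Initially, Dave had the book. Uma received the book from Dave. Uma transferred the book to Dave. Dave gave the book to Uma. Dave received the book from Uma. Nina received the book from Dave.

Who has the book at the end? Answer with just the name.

Answer: Nina

Derivation:
Tracking the book through each event:
Start: Dave has the book.
After event 1: Uma has the book.
After event 2: Dave has the book.
After event 3: Uma has the book.
After event 4: Dave has the book.
After event 5: Nina has the book.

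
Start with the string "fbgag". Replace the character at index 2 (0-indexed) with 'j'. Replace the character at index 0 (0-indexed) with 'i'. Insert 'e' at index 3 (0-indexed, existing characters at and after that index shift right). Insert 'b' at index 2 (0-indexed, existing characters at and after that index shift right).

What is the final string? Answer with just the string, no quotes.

Answer: ibbjeag

Derivation:
Applying each edit step by step:
Start: "fbgag"
Op 1 (replace idx 2: 'g' -> 'j'): "fbgag" -> "fbjag"
Op 2 (replace idx 0: 'f' -> 'i'): "fbjag" -> "ibjag"
Op 3 (insert 'e' at idx 3): "ibjag" -> "ibjeag"
Op 4 (insert 'b' at idx 2): "ibjeag" -> "ibbjeag"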